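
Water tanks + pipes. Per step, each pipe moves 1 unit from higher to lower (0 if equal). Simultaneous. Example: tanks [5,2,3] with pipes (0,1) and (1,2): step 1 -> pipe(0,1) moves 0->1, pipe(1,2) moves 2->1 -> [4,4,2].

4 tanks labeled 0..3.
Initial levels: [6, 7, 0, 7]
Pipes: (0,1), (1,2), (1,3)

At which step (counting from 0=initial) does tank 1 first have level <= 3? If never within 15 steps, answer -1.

Step 1: flows [1->0,1->2,1=3] -> levels [7 5 1 7]
Step 2: flows [0->1,1->2,3->1] -> levels [6 6 2 6]
Step 3: flows [0=1,1->2,1=3] -> levels [6 5 3 6]
Step 4: flows [0->1,1->2,3->1] -> levels [5 6 4 5]
Step 5: flows [1->0,1->2,1->3] -> levels [6 3 5 6]
Tank 1 first reaches <=3 at step 5

Answer: 5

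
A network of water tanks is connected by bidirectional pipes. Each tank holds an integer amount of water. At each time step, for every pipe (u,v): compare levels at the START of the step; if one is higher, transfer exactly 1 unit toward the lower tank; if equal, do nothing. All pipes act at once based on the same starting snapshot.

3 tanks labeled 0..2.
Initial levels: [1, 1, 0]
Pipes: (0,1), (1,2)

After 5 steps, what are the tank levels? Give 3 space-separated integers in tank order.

Answer: 1 0 1

Derivation:
Step 1: flows [0=1,1->2] -> levels [1 0 1]
Step 2: flows [0->1,2->1] -> levels [0 2 0]
Step 3: flows [1->0,1->2] -> levels [1 0 1]
  -> period-2 cycle: step 3 state = step 1 state
  -> state at step 5: (5-1) mod 2 = 0, same as step 1 -> [1 0 1]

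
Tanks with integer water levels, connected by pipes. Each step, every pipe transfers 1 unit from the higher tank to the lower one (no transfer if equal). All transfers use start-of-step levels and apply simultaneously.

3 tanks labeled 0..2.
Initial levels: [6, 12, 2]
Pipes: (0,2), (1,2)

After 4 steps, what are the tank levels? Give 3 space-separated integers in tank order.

Answer: 6 8 6

Derivation:
Step 1: flows [0->2,1->2] -> levels [5 11 4]
Step 2: flows [0->2,1->2] -> levels [4 10 6]
Step 3: flows [2->0,1->2] -> levels [5 9 6]
Step 4: flows [2->0,1->2] -> levels [6 8 6]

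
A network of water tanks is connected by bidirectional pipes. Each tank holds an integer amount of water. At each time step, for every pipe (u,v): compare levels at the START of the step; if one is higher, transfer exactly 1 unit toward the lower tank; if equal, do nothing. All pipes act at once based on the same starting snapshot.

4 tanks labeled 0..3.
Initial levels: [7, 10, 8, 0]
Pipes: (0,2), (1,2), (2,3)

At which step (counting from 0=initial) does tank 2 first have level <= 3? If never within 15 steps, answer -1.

Answer: -1

Derivation:
Step 1: flows [2->0,1->2,2->3] -> levels [8 9 7 1]
Step 2: flows [0->2,1->2,2->3] -> levels [7 8 8 2]
Step 3: flows [2->0,1=2,2->3] -> levels [8 8 6 3]
Step 4: flows [0->2,1->2,2->3] -> levels [7 7 7 4]
Step 5: flows [0=2,1=2,2->3] -> levels [7 7 6 5]
Step 6: flows [0->2,1->2,2->3] -> levels [6 6 7 6]
Step 7: flows [2->0,2->1,2->3] -> levels [7 7 4 7]
Step 8: flows [0->2,1->2,3->2] -> levels [6 6 7 6]
  -> period-2 cycle (repeats step 6); tank 2 never drops to <=3
Tank 2 never reaches <=3 within 15 steps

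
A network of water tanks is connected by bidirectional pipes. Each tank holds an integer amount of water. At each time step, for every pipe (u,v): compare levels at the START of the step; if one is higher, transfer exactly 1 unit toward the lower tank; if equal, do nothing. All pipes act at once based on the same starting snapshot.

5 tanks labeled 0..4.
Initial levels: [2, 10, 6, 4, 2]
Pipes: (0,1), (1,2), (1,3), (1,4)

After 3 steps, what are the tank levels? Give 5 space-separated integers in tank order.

Step 1: flows [1->0,1->2,1->3,1->4] -> levels [3 6 7 5 3]
Step 2: flows [1->0,2->1,1->3,1->4] -> levels [4 4 6 6 4]
Step 3: flows [0=1,2->1,3->1,1=4] -> levels [4 6 5 5 4]

Answer: 4 6 5 5 4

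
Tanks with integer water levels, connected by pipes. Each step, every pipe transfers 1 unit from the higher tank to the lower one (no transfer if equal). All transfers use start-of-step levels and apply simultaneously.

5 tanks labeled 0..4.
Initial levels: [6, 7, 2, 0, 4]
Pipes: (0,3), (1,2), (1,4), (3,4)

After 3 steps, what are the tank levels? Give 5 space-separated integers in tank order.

Step 1: flows [0->3,1->2,1->4,4->3] -> levels [5 5 3 2 4]
Step 2: flows [0->3,1->2,1->4,4->3] -> levels [4 3 4 4 4]
Step 3: flows [0=3,2->1,4->1,3=4] -> levels [4 5 3 4 3]

Answer: 4 5 3 4 3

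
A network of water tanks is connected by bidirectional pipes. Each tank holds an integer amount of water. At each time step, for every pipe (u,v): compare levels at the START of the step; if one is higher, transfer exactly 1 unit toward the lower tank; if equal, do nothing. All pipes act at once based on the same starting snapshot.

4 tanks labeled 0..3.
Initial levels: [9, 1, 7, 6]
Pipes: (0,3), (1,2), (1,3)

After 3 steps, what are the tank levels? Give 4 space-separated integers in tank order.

Step 1: flows [0->3,2->1,3->1] -> levels [8 3 6 6]
Step 2: flows [0->3,2->1,3->1] -> levels [7 5 5 6]
Step 3: flows [0->3,1=2,3->1] -> levels [6 6 5 6]

Answer: 6 6 5 6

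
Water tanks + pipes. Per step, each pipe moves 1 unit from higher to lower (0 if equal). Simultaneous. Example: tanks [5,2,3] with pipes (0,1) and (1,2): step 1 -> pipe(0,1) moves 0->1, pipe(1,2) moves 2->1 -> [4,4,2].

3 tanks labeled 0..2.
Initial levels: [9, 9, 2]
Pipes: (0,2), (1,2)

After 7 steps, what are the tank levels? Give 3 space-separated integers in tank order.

Answer: 6 6 8

Derivation:
Step 1: flows [0->2,1->2] -> levels [8 8 4]
Step 2: flows [0->2,1->2] -> levels [7 7 6]
Step 3: flows [0->2,1->2] -> levels [6 6 8]
Step 4: flows [2->0,2->1] -> levels [7 7 6]
  -> period-2 cycle: step 4 state = step 2 state
  -> state at step 7: (7-2) mod 2 = 1, same as step 3 -> [6 6 8]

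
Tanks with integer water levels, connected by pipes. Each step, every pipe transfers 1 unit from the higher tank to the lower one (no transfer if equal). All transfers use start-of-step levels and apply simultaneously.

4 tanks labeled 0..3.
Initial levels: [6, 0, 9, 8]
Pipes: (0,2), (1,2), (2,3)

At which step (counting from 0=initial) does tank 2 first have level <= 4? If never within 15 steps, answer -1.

Answer: 5

Derivation:
Step 1: flows [2->0,2->1,2->3] -> levels [7 1 6 9]
Step 2: flows [0->2,2->1,3->2] -> levels [6 2 7 8]
Step 3: flows [2->0,2->1,3->2] -> levels [7 3 6 7]
Step 4: flows [0->2,2->1,3->2] -> levels [6 4 7 6]
Step 5: flows [2->0,2->1,2->3] -> levels [7 5 4 7]
Tank 2 first reaches <=4 at step 5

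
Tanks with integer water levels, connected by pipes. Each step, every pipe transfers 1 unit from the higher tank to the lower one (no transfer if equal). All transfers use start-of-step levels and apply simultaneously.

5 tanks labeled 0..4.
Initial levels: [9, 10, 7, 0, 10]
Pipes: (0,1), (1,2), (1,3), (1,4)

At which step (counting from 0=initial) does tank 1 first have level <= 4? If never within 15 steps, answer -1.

Step 1: flows [1->0,1->2,1->3,1=4] -> levels [10 7 8 1 10]
Step 2: flows [0->1,2->1,1->3,4->1] -> levels [9 9 7 2 9]
Step 3: flows [0=1,1->2,1->3,1=4] -> levels [9 7 8 3 9]
Step 4: flows [0->1,2->1,1->3,4->1] -> levels [8 9 7 4 8]
Step 5: flows [1->0,1->2,1->3,1->4] -> levels [9 5 8 5 9]
Step 6: flows [0->1,2->1,1=3,4->1] -> levels [8 8 7 5 8]
Step 7: flows [0=1,1->2,1->3,1=4] -> levels [8 6 8 6 8]
Step 8: flows [0->1,2->1,1=3,4->1] -> levels [7 9 7 6 7]
Step 9: flows [1->0,1->2,1->3,1->4] -> levels [8 5 8 7 8]
Step 10: flows [0->1,2->1,3->1,4->1] -> levels [7 9 7 6 7]
  -> period-2 cycle (repeats step 8); tank 1 never drops to <=4
Tank 1 never reaches <=4 within 15 steps

Answer: -1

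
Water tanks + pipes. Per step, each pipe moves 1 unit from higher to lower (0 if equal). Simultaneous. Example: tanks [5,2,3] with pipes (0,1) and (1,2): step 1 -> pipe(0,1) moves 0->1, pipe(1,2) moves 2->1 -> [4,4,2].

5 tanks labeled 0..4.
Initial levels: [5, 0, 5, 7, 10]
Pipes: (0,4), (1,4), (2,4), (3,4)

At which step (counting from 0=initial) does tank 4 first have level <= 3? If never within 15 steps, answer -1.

Step 1: flows [4->0,4->1,4->2,4->3] -> levels [6 1 6 8 6]
Step 2: flows [0=4,4->1,2=4,3->4] -> levels [6 2 6 7 6]
Step 3: flows [0=4,4->1,2=4,3->4] -> levels [6 3 6 6 6]
Step 4: flows [0=4,4->1,2=4,3=4] -> levels [6 4 6 6 5]
Step 5: flows [0->4,4->1,2->4,3->4] -> levels [5 5 5 5 7]
Step 6: flows [4->0,4->1,4->2,4->3] -> levels [6 6 6 6 3]
Tank 4 first reaches <=3 at step 6

Answer: 6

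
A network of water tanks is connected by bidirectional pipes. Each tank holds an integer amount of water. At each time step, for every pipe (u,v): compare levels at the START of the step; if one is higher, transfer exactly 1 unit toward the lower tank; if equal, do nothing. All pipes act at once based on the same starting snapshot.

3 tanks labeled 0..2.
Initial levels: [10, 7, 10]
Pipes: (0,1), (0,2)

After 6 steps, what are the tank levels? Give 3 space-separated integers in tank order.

Answer: 9 9 9

Derivation:
Step 1: flows [0->1,0=2] -> levels [9 8 10]
Step 2: flows [0->1,2->0] -> levels [9 9 9]
Step 3: flows [0=1,0=2] -> levels [9 9 9]
  -> stable; steps 4..6 unchanged -> [9 9 9]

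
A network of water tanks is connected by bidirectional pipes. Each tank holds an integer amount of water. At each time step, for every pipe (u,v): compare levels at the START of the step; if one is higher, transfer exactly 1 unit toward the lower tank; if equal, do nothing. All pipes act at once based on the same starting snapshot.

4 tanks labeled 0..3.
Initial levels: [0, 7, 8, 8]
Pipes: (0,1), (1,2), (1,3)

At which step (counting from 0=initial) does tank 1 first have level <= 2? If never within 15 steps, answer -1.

Answer: -1

Derivation:
Step 1: flows [1->0,2->1,3->1] -> levels [1 8 7 7]
Step 2: flows [1->0,1->2,1->3] -> levels [2 5 8 8]
Step 3: flows [1->0,2->1,3->1] -> levels [3 6 7 7]
Step 4: flows [1->0,2->1,3->1] -> levels [4 7 6 6]
Step 5: flows [1->0,1->2,1->3] -> levels [5 4 7 7]
Step 6: flows [0->1,2->1,3->1] -> levels [4 7 6 6]
  -> period-2 cycle (repeats step 4); tank 1 never drops to <=2
Tank 1 never reaches <=2 within 15 steps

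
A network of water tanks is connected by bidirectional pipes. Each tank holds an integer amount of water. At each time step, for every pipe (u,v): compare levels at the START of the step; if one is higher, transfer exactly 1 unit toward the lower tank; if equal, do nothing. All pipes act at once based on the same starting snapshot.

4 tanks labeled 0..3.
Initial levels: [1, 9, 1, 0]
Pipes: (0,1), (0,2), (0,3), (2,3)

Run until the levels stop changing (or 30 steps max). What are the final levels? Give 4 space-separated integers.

Answer: 4 2 3 2

Derivation:
Step 1: flows [1->0,0=2,0->3,2->3] -> levels [1 8 0 2]
Step 2: flows [1->0,0->2,3->0,3->2] -> levels [2 7 2 0]
Step 3: flows [1->0,0=2,0->3,2->3] -> levels [2 6 1 2]
Step 4: flows [1->0,0->2,0=3,3->2] -> levels [2 5 3 1]
Step 5: flows [1->0,2->0,0->3,2->3] -> levels [3 4 1 3]
Step 6: flows [1->0,0->2,0=3,3->2] -> levels [3 3 3 2]
Step 7: flows [0=1,0=2,0->3,2->3] -> levels [2 3 2 4]
Step 8: flows [1->0,0=2,3->0,3->2] -> levels [4 2 3 2]
Step 9: flows [0->1,0->2,0->3,2->3] -> levels [1 3 3 4]
Step 10: flows [1->0,2->0,3->0,3->2] -> levels [4 2 3 2]
  -> period-2 cycle: step 10 state = step 8 state; never stabilizes
  -> state at step 30: (30-8) mod 2 = 0, same as step 8 -> [4 2 3 2]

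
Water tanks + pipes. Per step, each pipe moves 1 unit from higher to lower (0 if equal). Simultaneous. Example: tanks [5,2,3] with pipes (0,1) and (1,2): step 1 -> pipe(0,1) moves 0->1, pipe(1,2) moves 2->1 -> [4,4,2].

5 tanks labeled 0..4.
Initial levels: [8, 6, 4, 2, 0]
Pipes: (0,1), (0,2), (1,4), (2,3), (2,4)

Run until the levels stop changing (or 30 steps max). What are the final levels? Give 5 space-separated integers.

Answer: 5 4 2 4 5

Derivation:
Step 1: flows [0->1,0->2,1->4,2->3,2->4] -> levels [6 6 3 3 2]
Step 2: flows [0=1,0->2,1->4,2=3,2->4] -> levels [5 5 3 3 4]
Step 3: flows [0=1,0->2,1->4,2=3,4->2] -> levels [4 4 5 3 4]
Step 4: flows [0=1,2->0,1=4,2->3,2->4] -> levels [5 4 2 4 5]
Step 5: flows [0->1,0->2,4->1,3->2,4->2] -> levels [3 6 5 3 3]
Step 6: flows [1->0,2->0,1->4,2->3,2->4] -> levels [5 4 2 4 5]
  -> period-2 cycle: step 6 state = step 4 state; never stabilizes
  -> state at step 30: (30-4) mod 2 = 0, same as step 4 -> [5 4 2 4 5]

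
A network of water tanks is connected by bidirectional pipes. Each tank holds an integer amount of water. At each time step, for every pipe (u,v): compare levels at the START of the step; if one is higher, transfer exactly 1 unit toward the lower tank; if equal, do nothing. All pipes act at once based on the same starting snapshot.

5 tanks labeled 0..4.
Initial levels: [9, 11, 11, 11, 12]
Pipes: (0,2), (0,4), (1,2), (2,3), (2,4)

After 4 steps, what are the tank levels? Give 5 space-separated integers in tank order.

Answer: 11 11 9 11 12

Derivation:
Step 1: flows [2->0,4->0,1=2,2=3,4->2] -> levels [11 11 11 11 10]
Step 2: flows [0=2,0->4,1=2,2=3,2->4] -> levels [10 11 10 11 12]
Step 3: flows [0=2,4->0,1->2,3->2,4->2] -> levels [11 10 13 10 10]
Step 4: flows [2->0,0->4,2->1,2->3,2->4] -> levels [11 11 9 11 12]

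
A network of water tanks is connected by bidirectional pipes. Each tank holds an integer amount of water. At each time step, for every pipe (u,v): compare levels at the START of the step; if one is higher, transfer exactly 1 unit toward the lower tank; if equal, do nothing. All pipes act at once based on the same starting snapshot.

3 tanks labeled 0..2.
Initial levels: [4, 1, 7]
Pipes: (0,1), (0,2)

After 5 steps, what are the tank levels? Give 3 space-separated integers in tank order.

Answer: 4 4 4

Derivation:
Step 1: flows [0->1,2->0] -> levels [4 2 6]
Step 2: flows [0->1,2->0] -> levels [4 3 5]
Step 3: flows [0->1,2->0] -> levels [4 4 4]
Step 4: flows [0=1,0=2] -> levels [4 4 4]
  -> stable; steps 5..5 unchanged -> [4 4 4]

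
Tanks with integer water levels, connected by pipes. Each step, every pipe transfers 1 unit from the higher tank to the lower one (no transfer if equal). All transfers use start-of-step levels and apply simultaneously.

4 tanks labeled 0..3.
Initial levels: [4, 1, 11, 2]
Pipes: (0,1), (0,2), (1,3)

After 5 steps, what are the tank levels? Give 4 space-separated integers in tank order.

Step 1: flows [0->1,2->0,3->1] -> levels [4 3 10 1]
Step 2: flows [0->1,2->0,1->3] -> levels [4 3 9 2]
Step 3: flows [0->1,2->0,1->3] -> levels [4 3 8 3]
Step 4: flows [0->1,2->0,1=3] -> levels [4 4 7 3]
Step 5: flows [0=1,2->0,1->3] -> levels [5 3 6 4]

Answer: 5 3 6 4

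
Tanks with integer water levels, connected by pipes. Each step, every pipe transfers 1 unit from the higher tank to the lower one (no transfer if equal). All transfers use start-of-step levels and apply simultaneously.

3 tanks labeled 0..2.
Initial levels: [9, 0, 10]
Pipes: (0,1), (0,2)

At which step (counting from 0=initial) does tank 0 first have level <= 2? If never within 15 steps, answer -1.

Answer: -1

Derivation:
Step 1: flows [0->1,2->0] -> levels [9 1 9]
Step 2: flows [0->1,0=2] -> levels [8 2 9]
Step 3: flows [0->1,2->0] -> levels [8 3 8]
Step 4: flows [0->1,0=2] -> levels [7 4 8]
Step 5: flows [0->1,2->0] -> levels [7 5 7]
Step 6: flows [0->1,0=2] -> levels [6 6 7]
Step 7: flows [0=1,2->0] -> levels [7 6 6]
Step 8: flows [0->1,0->2] -> levels [5 7 7]
Step 9: flows [1->0,2->0] -> levels [7 6 6]
  -> period-2 cycle (repeats step 7); tank 0 never drops to <=2
Tank 0 never reaches <=2 within 15 steps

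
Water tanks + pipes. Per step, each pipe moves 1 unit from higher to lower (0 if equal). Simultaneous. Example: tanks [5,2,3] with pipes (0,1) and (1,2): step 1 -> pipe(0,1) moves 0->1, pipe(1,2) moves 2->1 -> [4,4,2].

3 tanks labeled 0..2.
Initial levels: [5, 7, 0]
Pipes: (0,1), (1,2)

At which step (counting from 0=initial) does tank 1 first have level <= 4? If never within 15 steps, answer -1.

Answer: 3

Derivation:
Step 1: flows [1->0,1->2] -> levels [6 5 1]
Step 2: flows [0->1,1->2] -> levels [5 5 2]
Step 3: flows [0=1,1->2] -> levels [5 4 3]
Tank 1 first reaches <=4 at step 3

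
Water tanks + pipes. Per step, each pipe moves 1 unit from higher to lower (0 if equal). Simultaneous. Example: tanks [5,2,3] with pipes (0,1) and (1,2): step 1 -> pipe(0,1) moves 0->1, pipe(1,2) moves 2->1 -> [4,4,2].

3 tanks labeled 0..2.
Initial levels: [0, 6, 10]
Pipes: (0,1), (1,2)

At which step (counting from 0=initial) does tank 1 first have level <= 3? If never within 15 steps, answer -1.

Answer: -1

Derivation:
Step 1: flows [1->0,2->1] -> levels [1 6 9]
Step 2: flows [1->0,2->1] -> levels [2 6 8]
Step 3: flows [1->0,2->1] -> levels [3 6 7]
Step 4: flows [1->0,2->1] -> levels [4 6 6]
Step 5: flows [1->0,1=2] -> levels [5 5 6]
Step 6: flows [0=1,2->1] -> levels [5 6 5]
Step 7: flows [1->0,1->2] -> levels [6 4 6]
Step 8: flows [0->1,2->1] -> levels [5 6 5]
  -> period-2 cycle (repeats step 6); tank 1 never drops to <=3
Tank 1 never reaches <=3 within 15 steps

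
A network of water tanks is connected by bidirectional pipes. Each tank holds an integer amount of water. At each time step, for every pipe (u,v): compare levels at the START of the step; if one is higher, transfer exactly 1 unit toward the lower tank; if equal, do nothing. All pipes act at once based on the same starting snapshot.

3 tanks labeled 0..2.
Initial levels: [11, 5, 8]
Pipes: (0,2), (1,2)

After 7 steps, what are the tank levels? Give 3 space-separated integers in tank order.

Answer: 8 8 8

Derivation:
Step 1: flows [0->2,2->1] -> levels [10 6 8]
Step 2: flows [0->2,2->1] -> levels [9 7 8]
Step 3: flows [0->2,2->1] -> levels [8 8 8]
Step 4: flows [0=2,1=2] -> levels [8 8 8]
  -> stable; steps 5..7 unchanged -> [8 8 8]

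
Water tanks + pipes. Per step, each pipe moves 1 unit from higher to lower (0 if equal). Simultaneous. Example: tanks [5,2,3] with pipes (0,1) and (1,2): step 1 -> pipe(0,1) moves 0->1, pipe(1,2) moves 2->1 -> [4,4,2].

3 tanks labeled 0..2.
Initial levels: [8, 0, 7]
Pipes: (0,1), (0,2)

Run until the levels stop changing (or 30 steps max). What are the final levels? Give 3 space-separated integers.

Step 1: flows [0->1,0->2] -> levels [6 1 8]
Step 2: flows [0->1,2->0] -> levels [6 2 7]
Step 3: flows [0->1,2->0] -> levels [6 3 6]
Step 4: flows [0->1,0=2] -> levels [5 4 6]
Step 5: flows [0->1,2->0] -> levels [5 5 5]
Step 6: flows [0=1,0=2] -> levels [5 5 5]
  -> stable (no change)

Answer: 5 5 5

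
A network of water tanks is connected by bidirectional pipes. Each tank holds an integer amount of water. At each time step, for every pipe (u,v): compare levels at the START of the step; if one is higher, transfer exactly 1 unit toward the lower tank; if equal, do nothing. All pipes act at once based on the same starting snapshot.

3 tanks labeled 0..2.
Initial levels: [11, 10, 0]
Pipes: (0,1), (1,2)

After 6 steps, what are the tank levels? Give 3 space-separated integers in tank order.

Answer: 8 7 6

Derivation:
Step 1: flows [0->1,1->2] -> levels [10 10 1]
Step 2: flows [0=1,1->2] -> levels [10 9 2]
Step 3: flows [0->1,1->2] -> levels [9 9 3]
Step 4: flows [0=1,1->2] -> levels [9 8 4]
Step 5: flows [0->1,1->2] -> levels [8 8 5]
Step 6: flows [0=1,1->2] -> levels [8 7 6]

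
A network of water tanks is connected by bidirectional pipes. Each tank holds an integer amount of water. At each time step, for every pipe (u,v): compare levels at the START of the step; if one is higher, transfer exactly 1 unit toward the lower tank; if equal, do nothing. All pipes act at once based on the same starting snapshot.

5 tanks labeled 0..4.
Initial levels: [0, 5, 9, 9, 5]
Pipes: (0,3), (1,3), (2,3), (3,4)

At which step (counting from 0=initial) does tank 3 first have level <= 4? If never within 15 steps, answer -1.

Answer: 7

Derivation:
Step 1: flows [3->0,3->1,2=3,3->4] -> levels [1 6 9 6 6]
Step 2: flows [3->0,1=3,2->3,3=4] -> levels [2 6 8 6 6]
Step 3: flows [3->0,1=3,2->3,3=4] -> levels [3 6 7 6 6]
Step 4: flows [3->0,1=3,2->3,3=4] -> levels [4 6 6 6 6]
Step 5: flows [3->0,1=3,2=3,3=4] -> levels [5 6 6 5 6]
Step 6: flows [0=3,1->3,2->3,4->3] -> levels [5 5 5 8 5]
Step 7: flows [3->0,3->1,3->2,3->4] -> levels [6 6 6 4 6]
Tank 3 first reaches <=4 at step 7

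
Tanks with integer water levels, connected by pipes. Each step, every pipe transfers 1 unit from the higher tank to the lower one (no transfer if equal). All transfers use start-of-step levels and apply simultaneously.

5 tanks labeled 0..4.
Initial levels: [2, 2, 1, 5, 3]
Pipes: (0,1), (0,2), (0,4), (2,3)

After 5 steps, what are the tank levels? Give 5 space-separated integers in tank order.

Answer: 1 3 4 2 3

Derivation:
Step 1: flows [0=1,0->2,4->0,3->2] -> levels [2 2 3 4 2]
Step 2: flows [0=1,2->0,0=4,3->2] -> levels [3 2 3 3 2]
Step 3: flows [0->1,0=2,0->4,2=3] -> levels [1 3 3 3 3]
Step 4: flows [1->0,2->0,4->0,2=3] -> levels [4 2 2 3 2]
Step 5: flows [0->1,0->2,0->4,3->2] -> levels [1 3 4 2 3]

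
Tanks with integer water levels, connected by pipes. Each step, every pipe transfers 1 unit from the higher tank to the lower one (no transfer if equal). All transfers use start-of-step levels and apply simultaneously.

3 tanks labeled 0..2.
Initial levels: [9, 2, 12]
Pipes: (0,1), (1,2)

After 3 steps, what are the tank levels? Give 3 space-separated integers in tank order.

Step 1: flows [0->1,2->1] -> levels [8 4 11]
Step 2: flows [0->1,2->1] -> levels [7 6 10]
Step 3: flows [0->1,2->1] -> levels [6 8 9]

Answer: 6 8 9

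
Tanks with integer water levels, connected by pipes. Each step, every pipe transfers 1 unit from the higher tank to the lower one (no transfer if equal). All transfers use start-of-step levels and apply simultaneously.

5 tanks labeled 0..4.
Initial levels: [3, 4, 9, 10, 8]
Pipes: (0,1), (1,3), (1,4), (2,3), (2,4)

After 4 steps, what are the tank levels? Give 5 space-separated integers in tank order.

Step 1: flows [1->0,3->1,4->1,3->2,2->4] -> levels [4 5 9 8 8]
Step 2: flows [1->0,3->1,4->1,2->3,2->4] -> levels [5 6 7 8 8]
Step 3: flows [1->0,3->1,4->1,3->2,4->2] -> levels [6 7 9 6 6]
Step 4: flows [1->0,1->3,1->4,2->3,2->4] -> levels [7 4 7 8 8]

Answer: 7 4 7 8 8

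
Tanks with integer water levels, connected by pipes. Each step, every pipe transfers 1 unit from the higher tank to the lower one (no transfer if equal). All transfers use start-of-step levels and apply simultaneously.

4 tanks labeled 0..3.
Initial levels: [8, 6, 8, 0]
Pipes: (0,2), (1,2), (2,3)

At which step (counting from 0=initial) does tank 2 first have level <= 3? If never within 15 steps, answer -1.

Answer: -1

Derivation:
Step 1: flows [0=2,2->1,2->3] -> levels [8 7 6 1]
Step 2: flows [0->2,1->2,2->3] -> levels [7 6 7 2]
Step 3: flows [0=2,2->1,2->3] -> levels [7 7 5 3]
Step 4: flows [0->2,1->2,2->3] -> levels [6 6 6 4]
Step 5: flows [0=2,1=2,2->3] -> levels [6 6 5 5]
Step 6: flows [0->2,1->2,2=3] -> levels [5 5 7 5]
Step 7: flows [2->0,2->1,2->3] -> levels [6 6 4 6]
Step 8: flows [0->2,1->2,3->2] -> levels [5 5 7 5]
  -> period-2 cycle (repeats step 6); tank 2 never drops to <=3
Tank 2 never reaches <=3 within 15 steps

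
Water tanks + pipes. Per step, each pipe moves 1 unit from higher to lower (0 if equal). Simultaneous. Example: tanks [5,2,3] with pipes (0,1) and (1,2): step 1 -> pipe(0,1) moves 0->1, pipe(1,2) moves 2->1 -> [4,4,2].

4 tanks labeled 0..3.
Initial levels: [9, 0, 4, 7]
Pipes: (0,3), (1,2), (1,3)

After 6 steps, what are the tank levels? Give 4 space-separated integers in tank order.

Answer: 5 4 5 6

Derivation:
Step 1: flows [0->3,2->1,3->1] -> levels [8 2 3 7]
Step 2: flows [0->3,2->1,3->1] -> levels [7 4 2 7]
Step 3: flows [0=3,1->2,3->1] -> levels [7 4 3 6]
Step 4: flows [0->3,1->2,3->1] -> levels [6 4 4 6]
Step 5: flows [0=3,1=2,3->1] -> levels [6 5 4 5]
Step 6: flows [0->3,1->2,1=3] -> levels [5 4 5 6]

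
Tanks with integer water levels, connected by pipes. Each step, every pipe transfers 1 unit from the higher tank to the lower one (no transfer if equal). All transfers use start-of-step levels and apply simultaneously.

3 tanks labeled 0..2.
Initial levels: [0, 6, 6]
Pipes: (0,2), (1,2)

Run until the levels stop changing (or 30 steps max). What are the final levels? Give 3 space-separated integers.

Answer: 4 4 4

Derivation:
Step 1: flows [2->0,1=2] -> levels [1 6 5]
Step 2: flows [2->0,1->2] -> levels [2 5 5]
Step 3: flows [2->0,1=2] -> levels [3 5 4]
Step 4: flows [2->0,1->2] -> levels [4 4 4]
Step 5: flows [0=2,1=2] -> levels [4 4 4]
  -> stable (no change)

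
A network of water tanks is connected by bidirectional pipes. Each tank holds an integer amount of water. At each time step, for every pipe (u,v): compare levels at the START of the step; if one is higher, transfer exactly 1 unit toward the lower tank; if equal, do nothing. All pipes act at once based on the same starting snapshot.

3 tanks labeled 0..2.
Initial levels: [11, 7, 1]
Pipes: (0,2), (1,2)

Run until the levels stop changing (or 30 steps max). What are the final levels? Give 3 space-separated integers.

Answer: 7 7 5

Derivation:
Step 1: flows [0->2,1->2] -> levels [10 6 3]
Step 2: flows [0->2,1->2] -> levels [9 5 5]
Step 3: flows [0->2,1=2] -> levels [8 5 6]
Step 4: flows [0->2,2->1] -> levels [7 6 6]
Step 5: flows [0->2,1=2] -> levels [6 6 7]
Step 6: flows [2->0,2->1] -> levels [7 7 5]
Step 7: flows [0->2,1->2] -> levels [6 6 7]
  -> period-2 cycle: step 7 state = step 5 state; never stabilizes
  -> state at step 30: (30-5) mod 2 = 1, same as step 6 -> [7 7 5]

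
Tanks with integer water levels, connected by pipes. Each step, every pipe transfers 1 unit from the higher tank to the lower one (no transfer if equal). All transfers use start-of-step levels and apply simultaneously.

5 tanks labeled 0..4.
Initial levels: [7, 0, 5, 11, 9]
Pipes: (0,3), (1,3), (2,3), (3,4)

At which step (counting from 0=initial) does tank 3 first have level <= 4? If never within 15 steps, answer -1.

Step 1: flows [3->0,3->1,3->2,3->4] -> levels [8 1 6 7 10]
Step 2: flows [0->3,3->1,3->2,4->3] -> levels [7 2 7 7 9]
Step 3: flows [0=3,3->1,2=3,4->3] -> levels [7 3 7 7 8]
Step 4: flows [0=3,3->1,2=3,4->3] -> levels [7 4 7 7 7]
Step 5: flows [0=3,3->1,2=3,3=4] -> levels [7 5 7 6 7]
Step 6: flows [0->3,3->1,2->3,4->3] -> levels [6 6 6 8 6]
Step 7: flows [3->0,3->1,3->2,3->4] -> levels [7 7 7 4 7]
Tank 3 first reaches <=4 at step 7

Answer: 7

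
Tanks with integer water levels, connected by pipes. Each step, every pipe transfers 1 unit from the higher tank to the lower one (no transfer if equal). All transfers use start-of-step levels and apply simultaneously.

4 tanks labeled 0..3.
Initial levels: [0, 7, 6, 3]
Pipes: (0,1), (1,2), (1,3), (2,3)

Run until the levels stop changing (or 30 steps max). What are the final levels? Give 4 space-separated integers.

Answer: 3 5 4 4

Derivation:
Step 1: flows [1->0,1->2,1->3,2->3] -> levels [1 4 6 5]
Step 2: flows [1->0,2->1,3->1,2->3] -> levels [2 5 4 5]
Step 3: flows [1->0,1->2,1=3,3->2] -> levels [3 3 6 4]
Step 4: flows [0=1,2->1,3->1,2->3] -> levels [3 5 4 4]
Step 5: flows [1->0,1->2,1->3,2=3] -> levels [4 2 5 5]
Step 6: flows [0->1,2->1,3->1,2=3] -> levels [3 5 4 4]
  -> period-2 cycle: step 6 state = step 4 state; never stabilizes
  -> state at step 30: (30-4) mod 2 = 0, same as step 4 -> [3 5 4 4]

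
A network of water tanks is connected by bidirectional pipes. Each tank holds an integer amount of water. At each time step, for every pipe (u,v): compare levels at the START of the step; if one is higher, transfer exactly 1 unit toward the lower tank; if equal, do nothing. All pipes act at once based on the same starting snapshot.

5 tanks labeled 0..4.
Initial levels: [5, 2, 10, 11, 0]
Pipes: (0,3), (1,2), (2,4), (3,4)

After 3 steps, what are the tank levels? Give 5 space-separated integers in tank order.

Step 1: flows [3->0,2->1,2->4,3->4] -> levels [6 3 8 9 2]
Step 2: flows [3->0,2->1,2->4,3->4] -> levels [7 4 6 7 4]
Step 3: flows [0=3,2->1,2->4,3->4] -> levels [7 5 4 6 6]

Answer: 7 5 4 6 6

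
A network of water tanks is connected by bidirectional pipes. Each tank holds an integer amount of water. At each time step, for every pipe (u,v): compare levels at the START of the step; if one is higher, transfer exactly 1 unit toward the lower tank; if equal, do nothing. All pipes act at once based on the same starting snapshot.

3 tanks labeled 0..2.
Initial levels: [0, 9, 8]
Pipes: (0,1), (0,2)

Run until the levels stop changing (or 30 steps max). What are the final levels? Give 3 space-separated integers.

Answer: 5 6 6

Derivation:
Step 1: flows [1->0,2->0] -> levels [2 8 7]
Step 2: flows [1->0,2->0] -> levels [4 7 6]
Step 3: flows [1->0,2->0] -> levels [6 6 5]
Step 4: flows [0=1,0->2] -> levels [5 6 6]
Step 5: flows [1->0,2->0] -> levels [7 5 5]
Step 6: flows [0->1,0->2] -> levels [5 6 6]
  -> period-2 cycle: step 6 state = step 4 state; never stabilizes
  -> state at step 30: (30-4) mod 2 = 0, same as step 4 -> [5 6 6]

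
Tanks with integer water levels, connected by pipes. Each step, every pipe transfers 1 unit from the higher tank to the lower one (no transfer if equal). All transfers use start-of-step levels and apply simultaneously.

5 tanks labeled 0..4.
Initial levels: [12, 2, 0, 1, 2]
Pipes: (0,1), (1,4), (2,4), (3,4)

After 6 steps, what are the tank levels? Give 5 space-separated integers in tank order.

Answer: 6 4 2 2 3

Derivation:
Step 1: flows [0->1,1=4,4->2,4->3] -> levels [11 3 1 2 0]
Step 2: flows [0->1,1->4,2->4,3->4] -> levels [10 3 0 1 3]
Step 3: flows [0->1,1=4,4->2,4->3] -> levels [9 4 1 2 1]
Step 4: flows [0->1,1->4,2=4,3->4] -> levels [8 4 1 1 3]
Step 5: flows [0->1,1->4,4->2,4->3] -> levels [7 4 2 2 2]
Step 6: flows [0->1,1->4,2=4,3=4] -> levels [6 4 2 2 3]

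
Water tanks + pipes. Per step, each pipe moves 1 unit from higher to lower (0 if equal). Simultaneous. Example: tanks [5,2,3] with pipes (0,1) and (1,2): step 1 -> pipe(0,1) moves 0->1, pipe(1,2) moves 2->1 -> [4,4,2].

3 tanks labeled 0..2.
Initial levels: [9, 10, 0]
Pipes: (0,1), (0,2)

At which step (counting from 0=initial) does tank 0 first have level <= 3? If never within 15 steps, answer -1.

Step 1: flows [1->0,0->2] -> levels [9 9 1]
Step 2: flows [0=1,0->2] -> levels [8 9 2]
Step 3: flows [1->0,0->2] -> levels [8 8 3]
Step 4: flows [0=1,0->2] -> levels [7 8 4]
Step 5: flows [1->0,0->2] -> levels [7 7 5]
Step 6: flows [0=1,0->2] -> levels [6 7 6]
Step 7: flows [1->0,0=2] -> levels [7 6 6]
Step 8: flows [0->1,0->2] -> levels [5 7 7]
Step 9: flows [1->0,2->0] -> levels [7 6 6]
  -> period-2 cycle (repeats step 7); tank 0 never drops to <=3
Tank 0 never reaches <=3 within 15 steps

Answer: -1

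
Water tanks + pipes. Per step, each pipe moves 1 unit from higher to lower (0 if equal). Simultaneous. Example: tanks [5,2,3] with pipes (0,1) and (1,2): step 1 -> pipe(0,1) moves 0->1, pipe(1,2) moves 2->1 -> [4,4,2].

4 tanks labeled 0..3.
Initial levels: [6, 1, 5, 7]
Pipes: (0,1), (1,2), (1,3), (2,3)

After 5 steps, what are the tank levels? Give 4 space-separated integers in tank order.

Answer: 5 4 5 5

Derivation:
Step 1: flows [0->1,2->1,3->1,3->2] -> levels [5 4 5 5]
Step 2: flows [0->1,2->1,3->1,2=3] -> levels [4 7 4 4]
Step 3: flows [1->0,1->2,1->3,2=3] -> levels [5 4 5 5]
  -> period-2 cycle: step 3 state = step 1 state
  -> state at step 5: (5-1) mod 2 = 0, same as step 1 -> [5 4 5 5]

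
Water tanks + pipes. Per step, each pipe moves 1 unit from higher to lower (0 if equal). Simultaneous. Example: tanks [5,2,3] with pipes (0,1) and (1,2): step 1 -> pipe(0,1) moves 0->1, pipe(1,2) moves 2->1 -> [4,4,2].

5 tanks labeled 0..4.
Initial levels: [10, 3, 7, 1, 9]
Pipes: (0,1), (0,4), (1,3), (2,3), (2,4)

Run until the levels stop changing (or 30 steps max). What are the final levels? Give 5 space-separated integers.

Answer: 6 6 6 6 6

Derivation:
Step 1: flows [0->1,0->4,1->3,2->3,4->2] -> levels [8 3 7 3 9]
Step 2: flows [0->1,4->0,1=3,2->3,4->2] -> levels [8 4 7 4 7]
Step 3: flows [0->1,0->4,1=3,2->3,2=4] -> levels [6 5 6 5 8]
Step 4: flows [0->1,4->0,1=3,2->3,4->2] -> levels [6 6 6 6 6]
Step 5: flows [0=1,0=4,1=3,2=3,2=4] -> levels [6 6 6 6 6]
  -> stable (no change)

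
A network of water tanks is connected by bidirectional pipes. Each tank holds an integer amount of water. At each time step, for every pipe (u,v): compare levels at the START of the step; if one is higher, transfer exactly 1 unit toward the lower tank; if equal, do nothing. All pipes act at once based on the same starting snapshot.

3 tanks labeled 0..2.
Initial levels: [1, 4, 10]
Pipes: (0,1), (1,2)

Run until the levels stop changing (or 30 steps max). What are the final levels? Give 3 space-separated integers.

Answer: 5 5 5

Derivation:
Step 1: flows [1->0,2->1] -> levels [2 4 9]
Step 2: flows [1->0,2->1] -> levels [3 4 8]
Step 3: flows [1->0,2->1] -> levels [4 4 7]
Step 4: flows [0=1,2->1] -> levels [4 5 6]
Step 5: flows [1->0,2->1] -> levels [5 5 5]
Step 6: flows [0=1,1=2] -> levels [5 5 5]
  -> stable (no change)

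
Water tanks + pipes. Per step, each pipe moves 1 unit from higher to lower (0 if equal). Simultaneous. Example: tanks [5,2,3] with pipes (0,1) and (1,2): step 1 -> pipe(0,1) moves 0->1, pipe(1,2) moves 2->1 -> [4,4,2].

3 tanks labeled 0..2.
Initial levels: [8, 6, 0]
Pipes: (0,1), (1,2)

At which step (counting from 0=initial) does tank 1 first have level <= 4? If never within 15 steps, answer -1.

Answer: 5

Derivation:
Step 1: flows [0->1,1->2] -> levels [7 6 1]
Step 2: flows [0->1,1->2] -> levels [6 6 2]
Step 3: flows [0=1,1->2] -> levels [6 5 3]
Step 4: flows [0->1,1->2] -> levels [5 5 4]
Step 5: flows [0=1,1->2] -> levels [5 4 5]
Tank 1 first reaches <=4 at step 5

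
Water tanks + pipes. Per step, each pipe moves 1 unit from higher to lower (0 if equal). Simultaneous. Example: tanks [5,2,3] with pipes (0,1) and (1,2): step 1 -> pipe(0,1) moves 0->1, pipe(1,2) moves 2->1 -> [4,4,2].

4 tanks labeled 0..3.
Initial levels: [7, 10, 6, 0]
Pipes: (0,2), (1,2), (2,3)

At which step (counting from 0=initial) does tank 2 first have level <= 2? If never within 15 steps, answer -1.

Step 1: flows [0->2,1->2,2->3] -> levels [6 9 7 1]
Step 2: flows [2->0,1->2,2->3] -> levels [7 8 6 2]
Step 3: flows [0->2,1->2,2->3] -> levels [6 7 7 3]
Step 4: flows [2->0,1=2,2->3] -> levels [7 7 5 4]
Step 5: flows [0->2,1->2,2->3] -> levels [6 6 6 5]
Step 6: flows [0=2,1=2,2->3] -> levels [6 6 5 6]
Step 7: flows [0->2,1->2,3->2] -> levels [5 5 8 5]
Step 8: flows [2->0,2->1,2->3] -> levels [6 6 5 6]
  -> period-2 cycle (repeats step 6); tank 2 never drops to <=2
Tank 2 never reaches <=2 within 15 steps

Answer: -1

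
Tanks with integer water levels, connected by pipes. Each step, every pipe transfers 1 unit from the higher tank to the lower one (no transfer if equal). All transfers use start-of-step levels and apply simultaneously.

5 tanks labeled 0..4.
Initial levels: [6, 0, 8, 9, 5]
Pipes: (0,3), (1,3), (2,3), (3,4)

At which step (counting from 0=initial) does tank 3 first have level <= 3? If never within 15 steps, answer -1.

Answer: 5

Derivation:
Step 1: flows [3->0,3->1,3->2,3->4] -> levels [7 1 9 5 6]
Step 2: flows [0->3,3->1,2->3,4->3] -> levels [6 2 8 7 5]
Step 3: flows [3->0,3->1,2->3,3->4] -> levels [7 3 7 5 6]
Step 4: flows [0->3,3->1,2->3,4->3] -> levels [6 4 6 7 5]
Step 5: flows [3->0,3->1,3->2,3->4] -> levels [7 5 7 3 6]
Tank 3 first reaches <=3 at step 5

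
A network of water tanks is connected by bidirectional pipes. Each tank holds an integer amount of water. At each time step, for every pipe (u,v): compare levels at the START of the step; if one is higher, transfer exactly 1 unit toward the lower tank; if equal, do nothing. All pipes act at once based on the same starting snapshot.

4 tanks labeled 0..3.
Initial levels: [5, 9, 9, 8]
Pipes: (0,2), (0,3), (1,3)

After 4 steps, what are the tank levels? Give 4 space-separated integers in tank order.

Step 1: flows [2->0,3->0,1->3] -> levels [7 8 8 8]
Step 2: flows [2->0,3->0,1=3] -> levels [9 8 7 7]
Step 3: flows [0->2,0->3,1->3] -> levels [7 7 8 9]
Step 4: flows [2->0,3->0,3->1] -> levels [9 8 7 7]

Answer: 9 8 7 7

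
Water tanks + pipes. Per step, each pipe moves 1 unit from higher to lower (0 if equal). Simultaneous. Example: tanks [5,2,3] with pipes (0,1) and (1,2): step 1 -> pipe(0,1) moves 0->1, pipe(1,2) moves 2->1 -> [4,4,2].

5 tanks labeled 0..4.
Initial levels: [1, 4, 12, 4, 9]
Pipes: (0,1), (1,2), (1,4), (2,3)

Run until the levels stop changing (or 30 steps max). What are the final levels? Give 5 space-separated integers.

Step 1: flows [1->0,2->1,4->1,2->3] -> levels [2 5 10 5 8]
Step 2: flows [1->0,2->1,4->1,2->3] -> levels [3 6 8 6 7]
Step 3: flows [1->0,2->1,4->1,2->3] -> levels [4 7 6 7 6]
Step 4: flows [1->0,1->2,1->4,3->2] -> levels [5 4 8 6 7]
Step 5: flows [0->1,2->1,4->1,2->3] -> levels [4 7 6 7 6]
  -> period-2 cycle: step 5 state = step 3 state; never stabilizes
  -> state at step 30: (30-3) mod 2 = 1, same as step 4 -> [5 4 8 6 7]

Answer: 5 4 8 6 7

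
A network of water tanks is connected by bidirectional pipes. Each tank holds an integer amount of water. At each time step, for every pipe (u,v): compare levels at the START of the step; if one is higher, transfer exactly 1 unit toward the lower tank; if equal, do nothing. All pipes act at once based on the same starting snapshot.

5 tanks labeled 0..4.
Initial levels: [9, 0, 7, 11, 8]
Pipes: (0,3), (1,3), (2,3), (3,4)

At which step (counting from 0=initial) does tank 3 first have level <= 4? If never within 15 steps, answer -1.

Step 1: flows [3->0,3->1,3->2,3->4] -> levels [10 1 8 7 9]
Step 2: flows [0->3,3->1,2->3,4->3] -> levels [9 2 7 9 8]
Step 3: flows [0=3,3->1,3->2,3->4] -> levels [9 3 8 6 9]
Step 4: flows [0->3,3->1,2->3,4->3] -> levels [8 4 7 8 8]
Step 5: flows [0=3,3->1,3->2,3=4] -> levels [8 5 8 6 8]
Step 6: flows [0->3,3->1,2->3,4->3] -> levels [7 6 7 8 7]
Step 7: flows [3->0,3->1,3->2,3->4] -> levels [8 7 8 4 8]
Tank 3 first reaches <=4 at step 7

Answer: 7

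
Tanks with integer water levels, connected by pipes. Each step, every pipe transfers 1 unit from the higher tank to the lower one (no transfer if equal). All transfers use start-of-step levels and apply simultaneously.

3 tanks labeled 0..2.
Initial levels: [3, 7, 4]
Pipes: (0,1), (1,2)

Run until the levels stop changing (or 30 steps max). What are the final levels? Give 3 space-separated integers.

Answer: 5 4 5

Derivation:
Step 1: flows [1->0,1->2] -> levels [4 5 5]
Step 2: flows [1->0,1=2] -> levels [5 4 5]
Step 3: flows [0->1,2->1] -> levels [4 6 4]
Step 4: flows [1->0,1->2] -> levels [5 4 5]
  -> period-2 cycle: step 4 state = step 2 state; never stabilizes
  -> state at step 30: (30-2) mod 2 = 0, same as step 2 -> [5 4 5]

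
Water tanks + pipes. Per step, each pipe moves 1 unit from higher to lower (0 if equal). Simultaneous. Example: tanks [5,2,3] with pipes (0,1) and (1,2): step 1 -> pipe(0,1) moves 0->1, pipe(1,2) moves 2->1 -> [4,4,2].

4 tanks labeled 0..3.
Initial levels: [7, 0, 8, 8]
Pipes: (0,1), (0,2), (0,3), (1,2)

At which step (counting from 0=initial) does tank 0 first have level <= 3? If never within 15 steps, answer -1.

Step 1: flows [0->1,2->0,3->0,2->1] -> levels [8 2 6 7]
Step 2: flows [0->1,0->2,0->3,2->1] -> levels [5 4 6 8]
Step 3: flows [0->1,2->0,3->0,2->1] -> levels [6 6 4 7]
Step 4: flows [0=1,0->2,3->0,1->2] -> levels [6 5 6 6]
Step 5: flows [0->1,0=2,0=3,2->1] -> levels [5 7 5 6]
Step 6: flows [1->0,0=2,3->0,1->2] -> levels [7 5 6 5]
Step 7: flows [0->1,0->2,0->3,2->1] -> levels [4 7 6 6]
Step 8: flows [1->0,2->0,3->0,1->2] -> levels [7 5 6 5]
  -> period-2 cycle (repeats step 6); tank 0 never drops to <=3
Tank 0 never reaches <=3 within 15 steps

Answer: -1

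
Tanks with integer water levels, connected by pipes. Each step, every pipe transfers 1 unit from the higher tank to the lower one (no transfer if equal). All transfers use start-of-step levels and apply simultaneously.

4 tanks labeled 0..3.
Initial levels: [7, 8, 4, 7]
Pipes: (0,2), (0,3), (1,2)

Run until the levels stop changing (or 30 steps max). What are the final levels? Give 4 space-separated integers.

Step 1: flows [0->2,0=3,1->2] -> levels [6 7 6 7]
Step 2: flows [0=2,3->0,1->2] -> levels [7 6 7 6]
Step 3: flows [0=2,0->3,2->1] -> levels [6 7 6 7]
  -> period-2 cycle: step 3 state = step 1 state; never stabilizes
  -> state at step 30: (30-1) mod 2 = 1, same as step 2 -> [7 6 7 6]

Answer: 7 6 7 6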